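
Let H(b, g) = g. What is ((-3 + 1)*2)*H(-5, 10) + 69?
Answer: 29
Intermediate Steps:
((-3 + 1)*2)*H(-5, 10) + 69 = ((-3 + 1)*2)*10 + 69 = -2*2*10 + 69 = -4*10 + 69 = -40 + 69 = 29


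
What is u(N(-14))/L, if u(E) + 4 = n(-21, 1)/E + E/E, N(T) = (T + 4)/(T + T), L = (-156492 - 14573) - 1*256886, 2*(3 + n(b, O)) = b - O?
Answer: 211/2139755 ≈ 9.8609e-5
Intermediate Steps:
n(b, O) = -3 + b/2 - O/2 (n(b, O) = -3 + (b - O)/2 = -3 + (b/2 - O/2) = -3 + b/2 - O/2)
L = -427951 (L = -171065 - 256886 = -427951)
N(T) = (4 + T)/(2*T) (N(T) = (4 + T)/((2*T)) = (4 + T)*(1/(2*T)) = (4 + T)/(2*T))
u(E) = -3 - 14/E (u(E) = -4 + ((-3 + (½)*(-21) - ½*1)/E + E/E) = -4 + ((-3 - 21/2 - ½)/E + 1) = -4 + (-14/E + 1) = -4 + (1 - 14/E) = -3 - 14/E)
u(N(-14))/L = (-3 - 14*(-28/(4 - 14)))/(-427951) = (-3 - 14/((½)*(-1/14)*(-10)))*(-1/427951) = (-3 - 14/5/14)*(-1/427951) = (-3 - 14*14/5)*(-1/427951) = (-3 - 196/5)*(-1/427951) = -211/5*(-1/427951) = 211/2139755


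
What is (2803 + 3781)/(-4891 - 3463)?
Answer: -3292/4177 ≈ -0.78813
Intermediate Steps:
(2803 + 3781)/(-4891 - 3463) = 6584/(-8354) = 6584*(-1/8354) = -3292/4177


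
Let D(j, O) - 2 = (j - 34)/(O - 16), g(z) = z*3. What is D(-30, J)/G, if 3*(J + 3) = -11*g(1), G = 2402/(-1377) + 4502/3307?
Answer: -47055303/4360400 ≈ -10.792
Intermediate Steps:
g(z) = 3*z
G = -1744160/4553739 (G = 2402*(-1/1377) + 4502*(1/3307) = -2402/1377 + 4502/3307 = -1744160/4553739 ≈ -0.38302)
J = -14 (J = -3 + (-33)/3 = -3 + (-11*3)/3 = -3 + (⅓)*(-33) = -3 - 11 = -14)
D(j, O) = 2 + (-34 + j)/(-16 + O) (D(j, O) = 2 + (j - 34)/(O - 16) = 2 + (-34 + j)/(-16 + O))
D(-30, J)/G = ((-66 - 30 + 2*(-14))/(-16 - 14))/(-1744160/4553739) = ((-66 - 30 - 28)/(-30))*(-4553739/1744160) = -1/30*(-124)*(-4553739/1744160) = (62/15)*(-4553739/1744160) = -47055303/4360400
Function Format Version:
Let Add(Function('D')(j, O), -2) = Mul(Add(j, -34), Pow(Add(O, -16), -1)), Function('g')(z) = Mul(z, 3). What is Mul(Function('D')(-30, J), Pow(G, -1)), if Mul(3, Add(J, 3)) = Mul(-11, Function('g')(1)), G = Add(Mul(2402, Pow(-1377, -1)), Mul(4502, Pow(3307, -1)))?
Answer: Rational(-47055303, 4360400) ≈ -10.792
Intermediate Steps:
Function('g')(z) = Mul(3, z)
G = Rational(-1744160, 4553739) (G = Add(Mul(2402, Rational(-1, 1377)), Mul(4502, Rational(1, 3307))) = Add(Rational(-2402, 1377), Rational(4502, 3307)) = Rational(-1744160, 4553739) ≈ -0.38302)
J = -14 (J = Add(-3, Mul(Rational(1, 3), Mul(-11, Mul(3, 1)))) = Add(-3, Mul(Rational(1, 3), Mul(-11, 3))) = Add(-3, Mul(Rational(1, 3), -33)) = Add(-3, -11) = -14)
Function('D')(j, O) = Add(2, Mul(Pow(Add(-16, O), -1), Add(-34, j))) (Function('D')(j, O) = Add(2, Mul(Add(j, -34), Pow(Add(O, -16), -1))) = Add(2, Mul(Add(-34, j), Pow(Add(-16, O), -1))) = Add(2, Mul(Pow(Add(-16, O), -1), Add(-34, j))))
Mul(Function('D')(-30, J), Pow(G, -1)) = Mul(Mul(Pow(Add(-16, -14), -1), Add(-66, -30, Mul(2, -14))), Pow(Rational(-1744160, 4553739), -1)) = Mul(Mul(Pow(-30, -1), Add(-66, -30, -28)), Rational(-4553739, 1744160)) = Mul(Mul(Rational(-1, 30), -124), Rational(-4553739, 1744160)) = Mul(Rational(62, 15), Rational(-4553739, 1744160)) = Rational(-47055303, 4360400)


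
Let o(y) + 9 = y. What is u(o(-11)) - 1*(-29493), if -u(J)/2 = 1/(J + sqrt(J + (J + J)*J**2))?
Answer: 24213755/821 + 3*I*sqrt(445)/4105 ≈ 29493.0 + 0.015417*I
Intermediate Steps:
o(y) = -9 + y
u(J) = -2/(J + sqrt(J + 2*J**3)) (u(J) = -2/(J + sqrt(J + (J + J)*J**2)) = -2/(J + sqrt(J + (2*J)*J**2)) = -2/(J + sqrt(J + 2*J**3)))
u(o(-11)) - 1*(-29493) = -2/((-9 - 11) + sqrt((-9 - 11) + 2*(-9 - 11)**3)) - 1*(-29493) = -2/(-20 + sqrt(-20 + 2*(-20)**3)) + 29493 = -2/(-20 + sqrt(-20 + 2*(-8000))) + 29493 = -2/(-20 + sqrt(-20 - 16000)) + 29493 = -2/(-20 + sqrt(-16020)) + 29493 = -2/(-20 + 6*I*sqrt(445)) + 29493 = 29493 - 2/(-20 + 6*I*sqrt(445))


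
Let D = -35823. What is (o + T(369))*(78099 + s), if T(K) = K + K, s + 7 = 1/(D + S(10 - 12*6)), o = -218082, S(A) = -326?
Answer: -613550746430208/36149 ≈ -1.6973e+10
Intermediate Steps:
s = -253044/36149 (s = -7 + 1/(-35823 - 326) = -7 + 1/(-36149) = -7 - 1/36149 = -253044/36149 ≈ -7.0000)
T(K) = 2*K
(o + T(369))*(78099 + s) = (-218082 + 2*369)*(78099 - 253044/36149) = (-218082 + 738)*(2822947707/36149) = -217344*2822947707/36149 = -613550746430208/36149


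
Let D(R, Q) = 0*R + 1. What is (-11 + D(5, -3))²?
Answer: 100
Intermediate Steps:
D(R, Q) = 1 (D(R, Q) = 0 + 1 = 1)
(-11 + D(5, -3))² = (-11 + 1)² = (-10)² = 100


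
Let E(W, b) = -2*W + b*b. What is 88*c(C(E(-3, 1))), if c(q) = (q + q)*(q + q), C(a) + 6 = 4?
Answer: 1408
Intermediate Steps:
E(W, b) = b² - 2*W (E(W, b) = -2*W + b² = b² - 2*W)
C(a) = -2 (C(a) = -6 + 4 = -2)
c(q) = 4*q² (c(q) = (2*q)*(2*q) = 4*q²)
88*c(C(E(-3, 1))) = 88*(4*(-2)²) = 88*(4*4) = 88*16 = 1408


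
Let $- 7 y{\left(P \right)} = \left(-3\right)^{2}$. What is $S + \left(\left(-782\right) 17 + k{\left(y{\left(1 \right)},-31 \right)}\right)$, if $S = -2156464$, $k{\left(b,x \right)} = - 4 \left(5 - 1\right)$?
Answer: $-2169774$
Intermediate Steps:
$y{\left(P \right)} = - \frac{9}{7}$ ($y{\left(P \right)} = - \frac{\left(-3\right)^{2}}{7} = \left(- \frac{1}{7}\right) 9 = - \frac{9}{7}$)
$k{\left(b,x \right)} = -16$ ($k{\left(b,x \right)} = \left(-4\right) 4 = -16$)
$S + \left(\left(-782\right) 17 + k{\left(y{\left(1 \right)},-31 \right)}\right) = -2156464 - 13310 = -2169774$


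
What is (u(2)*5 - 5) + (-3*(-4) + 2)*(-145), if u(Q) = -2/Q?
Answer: -2040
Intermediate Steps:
(u(2)*5 - 5) + (-3*(-4) + 2)*(-145) = (-2/2*5 - 5) + (-3*(-4) + 2)*(-145) = (-2*½*5 - 5) + (12 + 2)*(-145) = (-1*5 - 5) + 14*(-145) = (-5 - 5) - 2030 = -10 - 2030 = -2040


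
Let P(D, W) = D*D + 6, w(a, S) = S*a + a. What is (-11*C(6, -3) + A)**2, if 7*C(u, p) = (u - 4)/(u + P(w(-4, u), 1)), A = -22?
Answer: 3758057809/7761796 ≈ 484.17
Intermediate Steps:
w(a, S) = a + S*a
P(D, W) = 6 + D**2 (P(D, W) = D**2 + 6 = 6 + D**2)
C(u, p) = (-4 + u)/(7*(6 + u + (-4 - 4*u)**2)) (C(u, p) = ((u - 4)/(u + (6 + (-4*(1 + u))**2)))/7 = ((-4 + u)/(u + (6 + (-4 - 4*u)**2)))/7 = ((-4 + u)/(6 + u + (-4 - 4*u)**2))/7 = (-4 + u)/(7*(6 + u + (-4 - 4*u)**2)))
(-11*C(6, -3) + A)**2 = (-11*(-4 + 6)/(7*(22 + 16*6**2 + 33*6)) - 22)**2 = (-11*2/(7*(22 + 16*36 + 198)) - 22)**2 = (-11*2/(7*(22 + 576 + 198)) - 22)**2 = (-11*2/(7*796) - 22)**2 = (-11*1/2786 - 22)**2 = (-11/2786 - 22)**2 = (-61303/2786)**2 = 3758057809/7761796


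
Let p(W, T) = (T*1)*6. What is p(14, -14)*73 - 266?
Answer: -6398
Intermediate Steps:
p(W, T) = 6*T (p(W, T) = T*6 = 6*T)
p(14, -14)*73 - 266 = (6*(-14))*73 - 266 = -84*73 - 266 = -6132 - 266 = -6398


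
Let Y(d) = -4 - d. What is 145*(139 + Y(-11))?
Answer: 21170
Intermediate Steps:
145*(139 + Y(-11)) = 145*(139 + (-4 - 1*(-11))) = 145*(139 + (-4 + 11)) = 145*(139 + 7) = 145*146 = 21170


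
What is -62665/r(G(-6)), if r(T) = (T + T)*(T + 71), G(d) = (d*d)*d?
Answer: -12533/12528 ≈ -1.0004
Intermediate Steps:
G(d) = d³ (G(d) = d²*d = d³)
r(T) = 2*T*(71 + T) (r(T) = (2*T)*(71 + T) = 2*T*(71 + T))
-62665/r(G(-6)) = -62665*(-1/(432*(71 + (-6)³))) = -62665*(-1/(432*(71 - 216))) = -62665/(2*(-216)*(-145)) = -62665/62640 = -62665*1/62640 = -12533/12528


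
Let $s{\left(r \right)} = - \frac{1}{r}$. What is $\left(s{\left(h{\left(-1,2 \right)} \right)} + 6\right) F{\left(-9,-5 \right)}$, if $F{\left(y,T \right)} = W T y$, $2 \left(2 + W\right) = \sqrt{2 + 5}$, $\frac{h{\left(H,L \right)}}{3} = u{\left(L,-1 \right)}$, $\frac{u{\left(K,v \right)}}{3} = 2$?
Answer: $-535 + \frac{535 \sqrt{7}}{4} \approx -181.13$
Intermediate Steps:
$u{\left(K,v \right)} = 6$ ($u{\left(K,v \right)} = 3 \cdot 2 = 6$)
$h{\left(H,L \right)} = 18$ ($h{\left(H,L \right)} = 3 \cdot 6 = 18$)
$W = -2 + \frac{\sqrt{7}}{2}$ ($W = -2 + \frac{\sqrt{2 + 5}}{2} = -2 + \frac{\sqrt{7}}{2} \approx -0.67712$)
$F{\left(y,T \right)} = T y \left(-2 + \frac{\sqrt{7}}{2}\right)$ ($F{\left(y,T \right)} = \left(-2 + \frac{\sqrt{7}}{2}\right) T y = T \left(-2 + \frac{\sqrt{7}}{2}\right) y = T y \left(-2 + \frac{\sqrt{7}}{2}\right)$)
$\left(s{\left(h{\left(-1,2 \right)} \right)} + 6\right) F{\left(-9,-5 \right)} = \left(- \frac{1}{18} + 6\right) \frac{1}{2} \left(-5\right) \left(-9\right) \left(-4 + \sqrt{7}\right) = \left(\left(-1\right) \frac{1}{18} + 6\right) \left(-90 + \frac{45 \sqrt{7}}{2}\right) = \left(- \frac{1}{18} + 6\right) \left(-90 + \frac{45 \sqrt{7}}{2}\right) = \frac{107 \left(-90 + \frac{45 \sqrt{7}}{2}\right)}{18} = -535 + \frac{535 \sqrt{7}}{4}$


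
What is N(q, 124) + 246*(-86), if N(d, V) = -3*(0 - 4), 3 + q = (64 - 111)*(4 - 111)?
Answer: -21144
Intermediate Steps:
q = 5026 (q = -3 + (64 - 111)*(4 - 111) = -3 - 47*(-107) = -3 + 5029 = 5026)
N(d, V) = 12 (N(d, V) = -3*(-4) = 12)
N(q, 124) + 246*(-86) = 12 + 246*(-86) = 12 - 21156 = -21144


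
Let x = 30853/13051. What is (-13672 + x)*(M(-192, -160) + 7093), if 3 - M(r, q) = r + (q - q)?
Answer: -1300196829672/13051 ≈ -9.9624e+7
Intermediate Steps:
M(r, q) = 3 - r (M(r, q) = 3 - (r + (q - q)) = 3 - (r + 0) = 3 - r)
x = 30853/13051 (x = 30853*(1/13051) = 30853/13051 ≈ 2.3640)
(-13672 + x)*(M(-192, -160) + 7093) = (-13672 + 30853/13051)*((3 - 1*(-192)) + 7093) = -178402419*((3 + 192) + 7093)/13051 = -178402419*(195 + 7093)/13051 = -178402419/13051*7288 = -1300196829672/13051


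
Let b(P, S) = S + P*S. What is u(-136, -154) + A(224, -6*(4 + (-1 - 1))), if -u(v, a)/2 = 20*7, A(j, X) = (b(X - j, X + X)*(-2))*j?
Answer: -2527000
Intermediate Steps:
A(j, X) = -4*X*j*(1 + X - j) (A(j, X) = (((X + X)*(1 + (X - j)))*(-2))*j = (((2*X)*(1 + X - j))*(-2))*j = ((2*X*(1 + X - j))*(-2))*j = (-4*X*(1 + X - j))*j = -4*X*j*(1 + X - j))
u(v, a) = -280 (u(v, a) = -40*7 = -2*140 = -280)
u(-136, -154) + A(224, -6*(4 + (-1 - 1))) = -280 + 4*(-6*(4 + (-1 - 1)))*224*(-1 + 224 - (-6)*(4 + (-1 - 1))) = -280 + 4*(-6*(4 - 2))*224*(-1 + 224 - (-6)*(4 - 2)) = -280 + 4*(-6*2)*224*(-1 + 224 - (-6)*2) = -280 + 4*(-12)*224*(-1 + 224 - 1*(-12)) = -280 + 4*(-12)*224*(-1 + 224 + 12) = -280 + 4*(-12)*224*235 = -280 - 2526720 = -2527000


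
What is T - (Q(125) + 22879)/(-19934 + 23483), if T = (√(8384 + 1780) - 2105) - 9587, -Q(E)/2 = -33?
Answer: -3193681/273 + 22*√21 ≈ -11598.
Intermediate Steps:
Q(E) = 66 (Q(E) = -2*(-33) = 66)
T = -11692 + 22*√21 (T = (√10164 - 2105) - 9587 = (22*√21 - 2105) - 9587 = (-2105 + 22*√21) - 9587 = -11692 + 22*√21 ≈ -11591.)
T - (Q(125) + 22879)/(-19934 + 23483) = (-11692 + 22*√21) - (66 + 22879)/(-19934 + 23483) = (-11692 + 22*√21) - 22945/3549 = (-11692 + 22*√21) - 1*1765/273 = (-11692 + 22*√21) - 1765/273 = -3193681/273 + 22*√21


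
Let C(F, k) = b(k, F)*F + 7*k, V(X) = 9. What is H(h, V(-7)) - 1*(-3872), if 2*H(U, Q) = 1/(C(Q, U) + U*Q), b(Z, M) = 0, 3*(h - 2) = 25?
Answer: 3841027/992 ≈ 3872.0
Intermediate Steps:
h = 31/3 (h = 2 + (⅓)*25 = 2 + 25/3 = 31/3 ≈ 10.333)
C(F, k) = 7*k (C(F, k) = 0*F + 7*k = 0 + 7*k = 7*k)
H(U, Q) = 1/(2*(7*U + Q*U)) (H(U, Q) = 1/(2*(7*U + U*Q)) = 1/(2*(7*U + Q*U)))
H(h, V(-7)) - 1*(-3872) = 1/(2*(31/3)*(7 + 9)) - 1*(-3872) = (½)*(3/31)/16 + 3872 = (½)*(3/31)*(1/16) + 3872 = 3/992 + 3872 = 3841027/992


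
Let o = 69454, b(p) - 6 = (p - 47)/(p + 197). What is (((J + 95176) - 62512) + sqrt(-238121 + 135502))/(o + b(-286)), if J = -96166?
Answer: -5651678/6182273 + 89*I*sqrt(102619)/6182273 ≈ -0.91418 + 0.0046116*I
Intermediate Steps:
b(p) = 6 + (-47 + p)/(197 + p) (b(p) = 6 + (p - 47)/(p + 197) = 6 + (-47 + p)/(197 + p))
(((J + 95176) - 62512) + sqrt(-238121 + 135502))/(o + b(-286)) = (((-96166 + 95176) - 62512) + sqrt(-238121 + 135502))/(69454 + (1135 + 7*(-286))/(197 - 286)) = ((-990 - 62512) + sqrt(-102619))/(69454 + (1135 - 2002)/(-89)) = (-63502 + I*sqrt(102619))/(69454 - 1/89*(-867)) = (-63502 + I*sqrt(102619))/(69454 + 867/89) = (-63502 + I*sqrt(102619))/(6182273/89) = (-63502 + I*sqrt(102619))*(89/6182273) = -5651678/6182273 + 89*I*sqrt(102619)/6182273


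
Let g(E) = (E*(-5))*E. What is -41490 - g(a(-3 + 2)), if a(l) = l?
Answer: -41485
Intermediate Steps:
g(E) = -5*E**2 (g(E) = (-5*E)*E = -5*E**2)
-41490 - g(a(-3 + 2)) = -41490 - (-5)*(-3 + 2)**2 = -41490 - (-5)*(-1)**2 = -41490 - (-5) = -41490 - 1*(-5) = -41490 + 5 = -41485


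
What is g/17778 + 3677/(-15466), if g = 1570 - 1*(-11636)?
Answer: 23145715/45825758 ≈ 0.50508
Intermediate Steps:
g = 13206 (g = 1570 + 11636 = 13206)
g/17778 + 3677/(-15466) = 13206/17778 + 3677/(-15466) = 13206*(1/17778) + 3677*(-1/15466) = 2201/2963 - 3677/15466 = 23145715/45825758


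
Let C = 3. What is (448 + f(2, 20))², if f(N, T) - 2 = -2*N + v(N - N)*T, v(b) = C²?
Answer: 391876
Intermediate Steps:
v(b) = 9 (v(b) = 3² = 9)
f(N, T) = 2 - 2*N + 9*T (f(N, T) = 2 + (-2*N + 9*T) = 2 - 2*N + 9*T)
(448 + f(2, 20))² = (448 + (2 - 2*2 + 9*20))² = (448 + (2 - 4 + 180))² = (448 + 178)² = 626² = 391876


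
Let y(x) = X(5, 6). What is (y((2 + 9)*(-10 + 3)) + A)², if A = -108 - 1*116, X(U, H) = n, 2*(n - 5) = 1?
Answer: 190969/4 ≈ 47742.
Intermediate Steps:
n = 11/2 (n = 5 + (½)*1 = 5 + ½ = 11/2 ≈ 5.5000)
X(U, H) = 11/2
y(x) = 11/2
A = -224 (A = -108 - 116 = -224)
(y((2 + 9)*(-10 + 3)) + A)² = (11/2 - 224)² = (-437/2)² = 190969/4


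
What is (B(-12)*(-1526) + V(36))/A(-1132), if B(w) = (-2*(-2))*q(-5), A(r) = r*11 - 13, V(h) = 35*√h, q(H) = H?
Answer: -6146/2493 ≈ -2.4653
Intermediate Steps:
A(r) = -13 + 11*r (A(r) = 11*r - 13 = -13 + 11*r)
B(w) = -20 (B(w) = -2*(-2)*(-5) = 4*(-5) = -20)
(B(-12)*(-1526) + V(36))/A(-1132) = (-20*(-1526) + 35*√36)/(-13 + 11*(-1132)) = (30520 + 35*6)/(-13 - 12452) = (30520 + 210)/(-12465) = 30730*(-1/12465) = -6146/2493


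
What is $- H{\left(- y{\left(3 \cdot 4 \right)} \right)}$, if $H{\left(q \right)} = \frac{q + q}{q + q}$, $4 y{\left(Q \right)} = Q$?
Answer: $-1$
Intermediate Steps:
$y{\left(Q \right)} = \frac{Q}{4}$
$H{\left(q \right)} = 1$ ($H{\left(q \right)} = \frac{2 q}{2 q} = 2 q \frac{1}{2 q} = 1$)
$- H{\left(- y{\left(3 \cdot 4 \right)} \right)} = \left(-1\right) 1 = -1$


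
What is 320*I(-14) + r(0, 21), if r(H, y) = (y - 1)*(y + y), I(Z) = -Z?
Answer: 5320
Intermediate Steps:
r(H, y) = 2*y*(-1 + y) (r(H, y) = (-1 + y)*(2*y) = 2*y*(-1 + y))
320*I(-14) + r(0, 21) = 320*(-1*(-14)) + 2*21*(-1 + 21) = 320*14 + 2*21*20 = 4480 + 840 = 5320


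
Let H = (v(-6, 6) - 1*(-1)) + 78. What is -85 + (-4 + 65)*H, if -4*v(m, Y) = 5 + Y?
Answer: 18265/4 ≈ 4566.3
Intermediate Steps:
v(m, Y) = -5/4 - Y/4 (v(m, Y) = -(5 + Y)/4 = -5/4 - Y/4)
H = 305/4 (H = ((-5/4 - ¼*6) - 1*(-1)) + 78 = ((-5/4 - 3/2) + 1) + 78 = (-11/4 + 1) + 78 = -7/4 + 78 = 305/4 ≈ 76.250)
-85 + (-4 + 65)*H = -85 + (-4 + 65)*(305/4) = -85 + 61*(305/4) = -85 + 18605/4 = 18265/4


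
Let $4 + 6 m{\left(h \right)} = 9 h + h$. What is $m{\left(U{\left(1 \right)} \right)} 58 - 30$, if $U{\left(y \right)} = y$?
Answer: $28$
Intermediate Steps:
$m{\left(h \right)} = - \frac{2}{3} + \frac{5 h}{3}$ ($m{\left(h \right)} = - \frac{2}{3} + \frac{9 h + h}{6} = - \frac{2}{3} + \frac{10 h}{6} = - \frac{2}{3} + \frac{5 h}{3}$)
$m{\left(U{\left(1 \right)} \right)} 58 - 30 = \left(- \frac{2}{3} + \frac{5}{3} \cdot 1\right) 58 - 30 = \left(- \frac{2}{3} + \frac{5}{3}\right) 58 - 30 = 1 \cdot 58 - 30 = 58 - 30 = 28$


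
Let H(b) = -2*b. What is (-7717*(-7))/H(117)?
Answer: -54019/234 ≈ -230.85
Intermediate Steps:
(-7717*(-7))/H(117) = (-7717*(-7))/((-2*117)) = 54019/(-234) = 54019*(-1/234) = -54019/234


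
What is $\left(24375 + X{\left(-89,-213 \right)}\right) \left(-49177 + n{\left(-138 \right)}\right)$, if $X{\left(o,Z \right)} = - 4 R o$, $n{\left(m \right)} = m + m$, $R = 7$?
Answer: $-1328653751$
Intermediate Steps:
$n{\left(m \right)} = 2 m$
$X{\left(o,Z \right)} = - 28 o$ ($X{\left(o,Z \right)} = \left(-4\right) 7 o = - 28 o$)
$\left(24375 + X{\left(-89,-213 \right)}\right) \left(-49177 + n{\left(-138 \right)}\right) = \left(24375 - -2492\right) \left(-49177 + 2 \left(-138\right)\right) = \left(24375 + 2492\right) \left(-49177 - 276\right) = 26867 \left(-49453\right) = -1328653751$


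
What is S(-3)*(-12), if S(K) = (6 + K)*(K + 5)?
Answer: -72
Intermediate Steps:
S(K) = (5 + K)*(6 + K) (S(K) = (6 + K)*(5 + K) = (5 + K)*(6 + K))
S(-3)*(-12) = (30 + (-3)² + 11*(-3))*(-12) = (30 + 9 - 33)*(-12) = 6*(-12) = -72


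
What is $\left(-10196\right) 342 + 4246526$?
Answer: $759494$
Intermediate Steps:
$\left(-10196\right) 342 + 4246526 = -3487032 + 4246526 = 759494$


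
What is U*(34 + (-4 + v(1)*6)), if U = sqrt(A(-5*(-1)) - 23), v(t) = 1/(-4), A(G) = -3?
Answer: 57*I*sqrt(26)/2 ≈ 145.32*I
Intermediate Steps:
v(t) = -1/4
U = I*sqrt(26) (U = sqrt(-3 - 23) = sqrt(-26) = I*sqrt(26) ≈ 5.099*I)
U*(34 + (-4 + v(1)*6)) = (I*sqrt(26))*(34 + (-4 - 1/4*6)) = (I*sqrt(26))*(34 + (-4 - 3/2)) = (I*sqrt(26))*(34 - 11/2) = (I*sqrt(26))*(57/2) = 57*I*sqrt(26)/2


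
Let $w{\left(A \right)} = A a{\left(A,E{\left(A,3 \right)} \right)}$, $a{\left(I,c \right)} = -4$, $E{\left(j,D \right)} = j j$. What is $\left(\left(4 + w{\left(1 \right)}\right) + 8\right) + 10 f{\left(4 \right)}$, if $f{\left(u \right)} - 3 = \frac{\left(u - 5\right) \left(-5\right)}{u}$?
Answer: $\frac{101}{2} \approx 50.5$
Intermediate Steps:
$E{\left(j,D \right)} = j^{2}$
$f{\left(u \right)} = 3 + \frac{25 - 5 u}{u}$ ($f{\left(u \right)} = 3 + \frac{\left(u - 5\right) \left(-5\right)}{u} = 3 + \frac{\left(-5 + u\right) \left(-5\right)}{u} = 3 + \frac{25 - 5 u}{u}$)
$w{\left(A \right)} = - 4 A$ ($w{\left(A \right)} = A \left(-4\right) = - 4 A$)
$\left(\left(4 + w{\left(1 \right)}\right) + 8\right) + 10 f{\left(4 \right)} = \left(\left(4 - 4\right) + 8\right) + 10 \left(-2 + \frac{25}{4}\right) = \left(\left(4 - 4\right) + 8\right) + 10 \left(-2 + 25 \cdot \frac{1}{4}\right) = \left(0 + 8\right) + 10 \left(-2 + \frac{25}{4}\right) = 8 + 10 \cdot \frac{17}{4} = 8 + \frac{85}{2} = \frac{101}{2}$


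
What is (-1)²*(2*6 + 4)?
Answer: 16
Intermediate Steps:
(-1)²*(2*6 + 4) = 1*(12 + 4) = 1*16 = 16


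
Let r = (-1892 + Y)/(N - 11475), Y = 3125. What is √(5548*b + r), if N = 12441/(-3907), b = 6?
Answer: 3*√826484077553786922/14948422 ≈ 182.45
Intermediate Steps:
N = -12441/3907 (N = 12441*(-1/3907) = -12441/3907 ≈ -3.1843)
r = -1605777/14948422 (r = (-1892 + 3125)/(-12441/3907 - 11475) = 1233/(-44845266/3907) = 1233*(-3907/44845266) = -1605777/14948422 ≈ -0.10742)
√(5548*b + r) = √(5548*6 - 1605777/14948422) = √(33288 - 1605777/14948422) = √(497601465759/14948422) = 3*√826484077553786922/14948422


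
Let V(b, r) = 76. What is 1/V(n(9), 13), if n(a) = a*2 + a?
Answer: 1/76 ≈ 0.013158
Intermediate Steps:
n(a) = 3*a (n(a) = 2*a + a = 3*a)
1/V(n(9), 13) = 1/76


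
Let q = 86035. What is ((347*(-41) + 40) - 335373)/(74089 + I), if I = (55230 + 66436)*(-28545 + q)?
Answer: -349560/6994652429 ≈ -4.9975e-5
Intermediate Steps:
I = 6994578340 (I = (55230 + 66436)*(-28545 + 86035) = 121666*57490 = 6994578340)
((347*(-41) + 40) - 335373)/(74089 + I) = ((347*(-41) + 40) - 335373)/(74089 + 6994578340) = ((-14227 + 40) - 335373)/6994652429 = (-14187 - 335373)*(1/6994652429) = -349560*1/6994652429 = -349560/6994652429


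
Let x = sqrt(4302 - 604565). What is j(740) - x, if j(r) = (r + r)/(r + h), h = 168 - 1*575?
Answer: 40/9 - I*sqrt(600263) ≈ 4.4444 - 774.77*I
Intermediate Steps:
h = -407 (h = 168 - 575 = -407)
j(r) = 2*r/(-407 + r) (j(r) = (r + r)/(r - 407) = (2*r)/(-407 + r) = 2*r/(-407 + r))
x = I*sqrt(600263) (x = sqrt(-600263) = I*sqrt(600263) ≈ 774.77*I)
j(740) - x = 2*740/(-407 + 740) - I*sqrt(600263) = 2*740/333 - I*sqrt(600263) = 2*740*(1/333) - I*sqrt(600263) = 40/9 - I*sqrt(600263)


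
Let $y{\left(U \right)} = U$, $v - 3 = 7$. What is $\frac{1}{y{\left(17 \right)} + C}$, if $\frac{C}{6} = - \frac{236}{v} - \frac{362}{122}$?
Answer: $- \frac{305}{43433} \approx -0.0070223$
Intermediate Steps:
$v = 10$ ($v = 3 + 7 = 10$)
$C = - \frac{48618}{305}$ ($C = 6 \left(- \frac{236}{10} - \frac{362}{122}\right) = 6 \left(\left(-236\right) \frac{1}{10} - \frac{181}{61}\right) = 6 \left(- \frac{118}{5} - \frac{181}{61}\right) = 6 \left(- \frac{8103}{305}\right) = - \frac{48618}{305} \approx -159.4$)
$\frac{1}{y{\left(17 \right)} + C} = \frac{1}{17 - \frac{48618}{305}} = \frac{1}{- \frac{43433}{305}} = - \frac{305}{43433}$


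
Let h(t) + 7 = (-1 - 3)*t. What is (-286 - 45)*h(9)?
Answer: 14233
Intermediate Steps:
h(t) = -7 - 4*t (h(t) = -7 + (-1 - 3)*t = -7 - 4*t)
(-286 - 45)*h(9) = (-286 - 45)*(-7 - 4*9) = -331*(-7 - 36) = -331*(-43) = 14233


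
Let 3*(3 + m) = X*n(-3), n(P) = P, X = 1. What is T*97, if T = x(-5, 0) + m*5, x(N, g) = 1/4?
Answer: -7663/4 ≈ -1915.8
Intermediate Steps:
x(N, g) = ¼
m = -4 (m = -3 + (1*(-3))/3 = -3 + (⅓)*(-3) = -3 - 1 = -4)
T = -79/4 (T = ¼ - 4*5 = ¼ - 20 = -79/4 ≈ -19.750)
T*97 = -79/4*97 = -7663/4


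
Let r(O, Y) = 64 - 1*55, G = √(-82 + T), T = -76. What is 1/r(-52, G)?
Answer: ⅑ ≈ 0.11111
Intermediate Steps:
G = I*√158 (G = √(-82 - 76) = √(-158) = I*√158 ≈ 12.57*I)
r(O, Y) = 9 (r(O, Y) = 64 - 55 = 9)
1/r(-52, G) = 1/9 = ⅑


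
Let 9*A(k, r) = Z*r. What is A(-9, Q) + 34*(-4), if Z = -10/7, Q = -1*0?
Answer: -136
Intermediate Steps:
Q = 0
Z = -10/7 (Z = -10*⅐ = -10/7 ≈ -1.4286)
A(k, r) = -10*r/63 (A(k, r) = (-10*r/7)/9 = -10*r/63)
A(-9, Q) + 34*(-4) = -10/63*0 + 34*(-4) = 0 - 136 = -136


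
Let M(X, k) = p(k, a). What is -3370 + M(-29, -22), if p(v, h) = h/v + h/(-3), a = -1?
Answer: -222395/66 ≈ -3369.6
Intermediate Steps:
p(v, h) = -h/3 + h/v (p(v, h) = h/v + h*(-1/3) = h/v - h/3 = -h/3 + h/v)
M(X, k) = 1/3 - 1/k (M(X, k) = -1/3*(-1) - 1/k = 1/3 - 1/k)
-3370 + M(-29, -22) = -3370 + (1/3)*(-3 - 22)/(-22) = -3370 + (1/3)*(-1/22)*(-25) = -3370 + 25/66 = -222395/66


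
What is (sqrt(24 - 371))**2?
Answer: -347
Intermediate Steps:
(sqrt(24 - 371))**2 = (sqrt(-347))**2 = (I*sqrt(347))**2 = -347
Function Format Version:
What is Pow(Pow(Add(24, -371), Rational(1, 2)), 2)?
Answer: -347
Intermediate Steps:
Pow(Pow(Add(24, -371), Rational(1, 2)), 2) = Pow(Pow(-347, Rational(1, 2)), 2) = Pow(Mul(I, Pow(347, Rational(1, 2))), 2) = -347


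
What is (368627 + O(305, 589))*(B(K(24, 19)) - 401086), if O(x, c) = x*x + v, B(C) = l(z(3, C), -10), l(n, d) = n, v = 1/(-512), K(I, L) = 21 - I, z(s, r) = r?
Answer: -94803731581247/512 ≈ -1.8516e+11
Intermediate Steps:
v = -1/512 ≈ -0.0019531
B(C) = C
O(x, c) = -1/512 + x² (O(x, c) = x*x - 1/512 = x² - 1/512 = -1/512 + x²)
(368627 + O(305, 589))*(B(K(24, 19)) - 401086) = (368627 + (-1/512 + 305²))*((21 - 1*24) - 401086) = (368627 + (-1/512 + 93025))*((21 - 24) - 401086) = (368627 + 47628799/512)*(-3 - 401086) = (236365823/512)*(-401089) = -94803731581247/512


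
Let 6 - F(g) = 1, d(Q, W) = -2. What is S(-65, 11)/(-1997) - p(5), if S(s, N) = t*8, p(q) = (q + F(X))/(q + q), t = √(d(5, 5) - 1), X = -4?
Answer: -1 - 8*I*√3/1997 ≈ -1.0 - 0.0069386*I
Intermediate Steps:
t = I*√3 (t = √(-2 - 1) = √(-3) = I*√3 ≈ 1.732*I)
F(g) = 5 (F(g) = 6 - 1*1 = 6 - 1 = 5)
p(q) = (5 + q)/(2*q) (p(q) = (q + 5)/(q + q) = (5 + q)/((2*q)) = (5 + q)*(1/(2*q)) = (5 + q)/(2*q))
S(s, N) = 8*I*√3 (S(s, N) = (I*√3)*8 = 8*I*√3)
S(-65, 11)/(-1997) - p(5) = (8*I*√3)/(-1997) - (5 + 5)/(2*5) = (8*I*√3)*(-1/1997) - 10/(2*5) = -8*I*√3/1997 - 1*1 = -8*I*√3/1997 - 1 = -1 - 8*I*√3/1997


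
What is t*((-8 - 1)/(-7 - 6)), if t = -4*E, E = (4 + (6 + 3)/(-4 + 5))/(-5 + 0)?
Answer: 36/5 ≈ 7.2000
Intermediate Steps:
E = -13/5 (E = (4 + 9/1)/(-5) = (4 + 9*1)*(-⅕) = (4 + 9)*(-⅕) = 13*(-⅕) = -13/5 ≈ -2.6000)
t = 52/5 (t = -4*(-13/5) = 52/5 ≈ 10.400)
t*((-8 - 1)/(-7 - 6)) = 52*((-8 - 1)/(-7 - 6))/5 = 52*(-9/(-13))/5 = 52*(-9*(-1/13))/5 = (52/5)*(9/13) = 36/5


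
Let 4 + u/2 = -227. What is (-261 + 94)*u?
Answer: 77154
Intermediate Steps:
u = -462 (u = -8 + 2*(-227) = -8 - 454 = -462)
(-261 + 94)*u = (-261 + 94)*(-462) = -167*(-462) = 77154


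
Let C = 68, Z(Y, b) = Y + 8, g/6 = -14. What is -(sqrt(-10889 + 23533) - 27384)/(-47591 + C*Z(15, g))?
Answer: -27384/46027 + 2*sqrt(3161)/46027 ≈ -0.59251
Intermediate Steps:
g = -84 (g = 6*(-14) = -84)
Z(Y, b) = 8 + Y
-(sqrt(-10889 + 23533) - 27384)/(-47591 + C*Z(15, g)) = -(sqrt(-10889 + 23533) - 27384)/(-47591 + 68*(8 + 15)) = -(sqrt(12644) - 27384)/(-47591 + 68*23) = -(2*sqrt(3161) - 27384)/(-47591 + 1564) = -(-27384 + 2*sqrt(3161))/(-46027) = -(-27384 + 2*sqrt(3161))*(-1)/46027 = -(27384/46027 - 2*sqrt(3161)/46027) = -27384/46027 + 2*sqrt(3161)/46027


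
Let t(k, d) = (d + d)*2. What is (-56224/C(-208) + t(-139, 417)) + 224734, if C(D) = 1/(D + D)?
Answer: 23615586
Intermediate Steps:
C(D) = 1/(2*D)
t(k, d) = 4*d (t(k, d) = (2*d)*2 = 4*d)
(-56224/C(-208) + t(-139, 417)) + 224734 = (-56224/((½)/(-208)) + 4*417) + 224734 = (-56224/((½)*(-1/208)) + 1668) + 224734 = (-56224/(-1/416) + 1668) + 224734 = (-56224*(-416) + 1668) + 224734 = (23389184 + 1668) + 224734 = 23390852 + 224734 = 23615586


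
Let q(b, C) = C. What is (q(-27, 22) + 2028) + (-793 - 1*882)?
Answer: 375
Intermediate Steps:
(q(-27, 22) + 2028) + (-793 - 1*882) = (22 + 2028) + (-793 - 1*882) = 2050 + (-793 - 882) = 2050 - 1675 = 375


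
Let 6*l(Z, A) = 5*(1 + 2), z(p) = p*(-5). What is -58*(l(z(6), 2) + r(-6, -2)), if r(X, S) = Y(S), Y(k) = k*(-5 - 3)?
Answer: -1073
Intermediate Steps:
z(p) = -5*p
l(Z, A) = 5/2 (l(Z, A) = (5*(1 + 2))/6 = (5*3)/6 = (1/6)*15 = 5/2)
Y(k) = -8*k (Y(k) = k*(-8) = -8*k)
r(X, S) = -8*S
-58*(l(z(6), 2) + r(-6, -2)) = -58*(5/2 - 8*(-2)) = -58*(5/2 + 16) = -58*37/2 = -1073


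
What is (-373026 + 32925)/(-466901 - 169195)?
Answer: 113367/212032 ≈ 0.53467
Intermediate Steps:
(-373026 + 32925)/(-466901 - 169195) = -340101/(-636096) = -340101*(-1/636096) = 113367/212032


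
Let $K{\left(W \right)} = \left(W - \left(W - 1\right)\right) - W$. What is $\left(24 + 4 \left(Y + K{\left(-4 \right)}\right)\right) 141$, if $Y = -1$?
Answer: $5640$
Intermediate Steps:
$K{\left(W \right)} = 1 - W$ ($K{\left(W \right)} = \left(W - \left(-1 + W\right)\right) - W = 1 - W$)
$\left(24 + 4 \left(Y + K{\left(-4 \right)}\right)\right) 141 = \left(24 + 4 \left(-1 + \left(1 - -4\right)\right)\right) 141 = \left(24 + 4 \left(-1 + \left(1 + 4\right)\right)\right) 141 = \left(24 + 4 \left(-1 + 5\right)\right) 141 = \left(24 + 4 \cdot 4\right) 141 = \left(24 + 16\right) 141 = 40 \cdot 141 = 5640$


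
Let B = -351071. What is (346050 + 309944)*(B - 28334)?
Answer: -248887403570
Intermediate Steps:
(346050 + 309944)*(B - 28334) = (346050 + 309944)*(-351071 - 28334) = 655994*(-379405) = -248887403570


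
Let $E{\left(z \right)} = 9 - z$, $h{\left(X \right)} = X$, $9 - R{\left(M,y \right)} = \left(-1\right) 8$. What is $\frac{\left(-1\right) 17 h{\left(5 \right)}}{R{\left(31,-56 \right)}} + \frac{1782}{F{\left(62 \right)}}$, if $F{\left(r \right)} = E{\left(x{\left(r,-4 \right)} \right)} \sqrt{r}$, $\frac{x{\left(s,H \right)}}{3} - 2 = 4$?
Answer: $-5 - \frac{99 \sqrt{62}}{31} \approx -30.146$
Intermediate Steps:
$R{\left(M,y \right)} = 17$ ($R{\left(M,y \right)} = 9 - \left(-1\right) 8 = 9 - -8 = 9 + 8 = 17$)
$x{\left(s,H \right)} = 18$ ($x{\left(s,H \right)} = 6 + 3 \cdot 4 = 6 + 12 = 18$)
$F{\left(r \right)} = - 9 \sqrt{r}$ ($F{\left(r \right)} = \left(9 - 18\right) \sqrt{r} = - 9 \sqrt{r}$)
$\frac{\left(-1\right) 17 h{\left(5 \right)}}{R{\left(31,-56 \right)}} + \frac{1782}{F{\left(62 \right)}} = \frac{\left(-1\right) 17 \cdot 5}{17} + \frac{1782}{\left(-9\right) \sqrt{62}} = \left(-17\right) 5 \cdot \frac{1}{17} + 1782 \left(- \frac{\sqrt{62}}{558}\right) = \left(-85\right) \frac{1}{17} - \frac{99 \sqrt{62}}{31} = -5 - \frac{99 \sqrt{62}}{31}$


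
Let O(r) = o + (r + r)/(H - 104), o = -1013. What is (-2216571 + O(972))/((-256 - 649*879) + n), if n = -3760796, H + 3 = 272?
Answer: 121966472/238233765 ≈ 0.51196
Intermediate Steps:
H = 269 (H = -3 + 272 = 269)
O(r) = -1013 + 2*r/165 (O(r) = -1013 + (r + r)/(269 - 104) = -1013 + (2*r)/165 = -1013 + (2*r)*(1/165) = -1013 + 2*r/165)
(-2216571 + O(972))/((-256 - 649*879) + n) = (-2216571 + (-1013 + (2/165)*972))/((-256 - 649*879) - 3760796) = (-2216571 + (-1013 + 648/55))/((-256 - 570471) - 3760796) = (-2216571 - 55067/55)/(-570727 - 3760796) = -121966472/55/(-4331523) = -121966472/55*(-1/4331523) = 121966472/238233765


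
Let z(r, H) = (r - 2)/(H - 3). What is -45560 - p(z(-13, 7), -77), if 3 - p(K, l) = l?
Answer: -45640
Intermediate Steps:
z(r, H) = (-2 + r)/(-3 + H)
p(K, l) = 3 - l
-45560 - p(z(-13, 7), -77) = -45560 - (3 - 1*(-77)) = -45560 - (3 + 77) = -45560 - 1*80 = -45560 - 80 = -45640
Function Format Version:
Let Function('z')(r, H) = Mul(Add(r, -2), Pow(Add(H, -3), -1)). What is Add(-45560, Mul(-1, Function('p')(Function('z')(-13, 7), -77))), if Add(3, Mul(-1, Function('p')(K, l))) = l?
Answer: -45640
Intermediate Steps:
Function('z')(r, H) = Mul(Pow(Add(-3, H), -1), Add(-2, r)) (Function('z')(r, H) = Mul(Add(-2, r), Pow(Add(-3, H), -1)) = Mul(Pow(Add(-3, H), -1), Add(-2, r)))
Function('p')(K, l) = Add(3, Mul(-1, l))
Add(-45560, Mul(-1, Function('p')(Function('z')(-13, 7), -77))) = Add(-45560, Mul(-1, Add(3, Mul(-1, -77)))) = Add(-45560, Mul(-1, Add(3, 77))) = Add(-45560, Mul(-1, 80)) = Add(-45560, -80) = -45640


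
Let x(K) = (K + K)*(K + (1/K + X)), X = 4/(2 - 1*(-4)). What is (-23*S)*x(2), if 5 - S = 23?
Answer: 5244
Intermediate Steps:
S = -18 (S = 5 - 1*23 = 5 - 23 = -18)
X = ⅔ (X = 4/(2 + 4) = 4/6 = 4*(⅙) = ⅔ ≈ 0.66667)
x(K) = 2*K*(⅔ + K + 1/K) (x(K) = (K + K)*(K + (1/K + ⅔)) = (2*K)*(K + (1/K + ⅔)) = (2*K)*(K + (⅔ + 1/K)) = (2*K)*(⅔ + K + 1/K) = 2*K*(⅔ + K + 1/K))
(-23*S)*x(2) = (-23*(-18))*(2 + 2*2² + (4/3)*2) = 414*(2 + 2*4 + 8/3) = 414*(2 + 8 + 8/3) = 414*(38/3) = 5244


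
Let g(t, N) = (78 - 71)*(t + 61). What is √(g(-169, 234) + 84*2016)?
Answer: 6*√4683 ≈ 410.59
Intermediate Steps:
g(t, N) = 427 + 7*t (g(t, N) = 7*(61 + t) = 427 + 7*t)
√(g(-169, 234) + 84*2016) = √((427 + 7*(-169)) + 84*2016) = √((427 - 1183) + 169344) = √(-756 + 169344) = √168588 = 6*√4683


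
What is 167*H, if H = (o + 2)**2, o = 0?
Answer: 668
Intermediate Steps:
H = 4 (H = (0 + 2)**2 = 2**2 = 4)
167*H = 167*4 = 668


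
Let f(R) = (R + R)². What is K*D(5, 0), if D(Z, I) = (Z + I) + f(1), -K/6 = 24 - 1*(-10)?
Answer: -1836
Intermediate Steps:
f(R) = 4*R² (f(R) = (2*R)² = 4*R²)
K = -204 (K = -6*(24 - 1*(-10)) = -6*(24 + 10) = -6*34 = -204)
D(Z, I) = 4 + I + Z (D(Z, I) = (Z + I) + 4*1² = (I + Z) + 4*1 = (I + Z) + 4 = 4 + I + Z)
K*D(5, 0) = -204*(4 + 0 + 5) = -204*9 = -1836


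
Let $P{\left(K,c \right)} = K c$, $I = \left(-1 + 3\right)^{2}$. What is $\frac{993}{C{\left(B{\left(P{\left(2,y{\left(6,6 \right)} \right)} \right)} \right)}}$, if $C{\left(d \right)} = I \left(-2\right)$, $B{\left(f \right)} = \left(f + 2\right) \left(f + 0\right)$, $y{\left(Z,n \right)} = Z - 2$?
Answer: $- \frac{993}{8} \approx -124.13$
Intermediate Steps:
$y{\left(Z,n \right)} = -2 + Z$ ($y{\left(Z,n \right)} = Z - 2 = -2 + Z$)
$I = 4$ ($I = 2^{2} = 4$)
$B{\left(f \right)} = f \left(2 + f\right)$ ($B{\left(f \right)} = \left(2 + f\right) f = f \left(2 + f\right)$)
$C{\left(d \right)} = -8$ ($C{\left(d \right)} = 4 \left(-2\right) = -8$)
$\frac{993}{C{\left(B{\left(P{\left(2,y{\left(6,6 \right)} \right)} \right)} \right)}} = \frac{993}{-8} = 993 \left(- \frac{1}{8}\right) = - \frac{993}{8}$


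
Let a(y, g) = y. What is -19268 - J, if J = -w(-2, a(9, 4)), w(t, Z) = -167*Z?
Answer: -20771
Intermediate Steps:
J = 1503 (J = -(-167)*9 = -1*(-1503) = 1503)
-19268 - J = -19268 - 1*1503 = -19268 - 1503 = -20771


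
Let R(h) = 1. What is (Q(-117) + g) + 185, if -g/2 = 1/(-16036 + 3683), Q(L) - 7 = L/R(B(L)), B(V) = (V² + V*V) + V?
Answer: 926477/12353 ≈ 75.000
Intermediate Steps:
B(V) = V + 2*V² (B(V) = (V² + V²) + V = 2*V² + V = V + 2*V²)
Q(L) = 7 + L (Q(L) = 7 + L/1 = 7 + L*1 = 7 + L)
g = 2/12353 (g = -2/(-16036 + 3683) = -2/(-12353) = -2*(-1/12353) = 2/12353 ≈ 0.00016190)
(Q(-117) + g) + 185 = ((7 - 117) + 2/12353) + 185 = (-110 + 2/12353) + 185 = -1358828/12353 + 185 = 926477/12353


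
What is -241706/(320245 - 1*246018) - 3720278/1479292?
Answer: -316849413629/54901703642 ≈ -5.7712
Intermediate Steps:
-241706/(320245 - 1*246018) - 3720278/1479292 = -241706/(320245 - 246018) - 3720278*1/1479292 = -241706/74227 - 1860139/739646 = -316849413629/54901703642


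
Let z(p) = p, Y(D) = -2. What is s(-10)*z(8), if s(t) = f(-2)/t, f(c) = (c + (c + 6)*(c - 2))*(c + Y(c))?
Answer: -288/5 ≈ -57.600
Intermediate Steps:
f(c) = (-2 + c)*(c + (-2 + c)*(6 + c)) (f(c) = (c + (c + 6)*(c - 2))*(c - 2) = (c + (6 + c)*(-2 + c))*(-2 + c) = (c + (-2 + c)*(6 + c))*(-2 + c) = (-2 + c)*(c + (-2 + c)*(6 + c)))
s(t) = 72/t (s(t) = (24 + (-2)³ - 22*(-2) + 3*(-2)²)/t = (24 - 8 + 44 + 3*4)/t = (24 - 8 + 44 + 12)/t = 72/t)
s(-10)*z(8) = (72/(-10))*8 = (72*(-⅒))*8 = -36/5*8 = -288/5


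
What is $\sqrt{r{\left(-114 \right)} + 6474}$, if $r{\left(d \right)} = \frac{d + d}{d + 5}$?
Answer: $\frac{343 \sqrt{654}}{109} \approx 80.474$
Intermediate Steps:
$r{\left(d \right)} = \frac{2 d}{5 + d}$
$\sqrt{r{\left(-114 \right)} + 6474} = \sqrt{2 \left(-114\right) \frac{1}{5 - 114} + 6474} = \sqrt{2 \left(-114\right) \frac{1}{-109} + 6474} = \sqrt{2 \left(-114\right) \left(- \frac{1}{109}\right) + 6474} = \sqrt{\frac{228}{109} + 6474} = \sqrt{\frac{705894}{109}} = \frac{343 \sqrt{654}}{109}$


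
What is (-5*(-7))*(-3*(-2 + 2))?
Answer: 0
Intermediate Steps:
(-5*(-7))*(-3*(-2 + 2)) = 35*(-3*0) = 35*0 = 0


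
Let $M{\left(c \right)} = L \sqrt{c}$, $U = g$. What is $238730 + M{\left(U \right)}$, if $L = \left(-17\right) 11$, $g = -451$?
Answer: $238730 - 187 i \sqrt{451} \approx 2.3873 \cdot 10^{5} - 3971.3 i$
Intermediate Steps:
$U = -451$
$L = -187$
$M{\left(c \right)} = - 187 \sqrt{c}$
$238730 + M{\left(U \right)} = 238730 - 187 \sqrt{-451} = 238730 - 187 i \sqrt{451}$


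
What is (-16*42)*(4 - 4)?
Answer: 0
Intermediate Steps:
(-16*42)*(4 - 4) = -672*0 = 0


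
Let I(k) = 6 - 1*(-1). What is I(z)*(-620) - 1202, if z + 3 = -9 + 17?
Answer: -5542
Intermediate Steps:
z = 5 (z = -3 + (-9 + 17) = -3 + 8 = 5)
I(k) = 7 (I(k) = 6 + 1 = 7)
I(z)*(-620) - 1202 = 7*(-620) - 1202 = -4340 - 1202 = -5542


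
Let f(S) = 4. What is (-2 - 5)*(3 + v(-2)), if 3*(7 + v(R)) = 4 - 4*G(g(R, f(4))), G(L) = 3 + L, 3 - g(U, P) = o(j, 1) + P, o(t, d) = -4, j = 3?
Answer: 224/3 ≈ 74.667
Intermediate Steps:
g(U, P) = 7 - P (g(U, P) = 3 - (-4 + P) = 3 + (4 - P) = 7 - P)
v(R) = -41/3 (v(R) = -7 + (4 - 4*(3 + (7 - 1*4)))/3 = -7 + (4 - 4*(3 + (7 - 4)))/3 = -7 + (4 - 4*(3 + 3))/3 = -7 + (4 - 4*6)/3 = -7 + (4 - 24)/3 = -7 + (1/3)*(-20) = -7 - 20/3 = -41/3)
(-2 - 5)*(3 + v(-2)) = (-2 - 5)*(3 - 41/3) = -7*(-32/3) = 224/3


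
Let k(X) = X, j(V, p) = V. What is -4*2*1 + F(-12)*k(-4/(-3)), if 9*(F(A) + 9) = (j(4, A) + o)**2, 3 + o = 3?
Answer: -476/27 ≈ -17.630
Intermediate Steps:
o = 0 (o = -3 + 3 = 0)
F(A) = -65/9 (F(A) = -9 + (4 + 0)**2/9 = -9 + (1/9)*4**2 = -9 + (1/9)*16 = -9 + 16/9 = -65/9)
-4*2*1 + F(-12)*k(-4/(-3)) = -4*2*1 - (-260)/(9*(-3)) = -8*1 - (-260)*(-1)/(9*3) = -8 - 65/9*4/3 = -8 - 260/27 = -476/27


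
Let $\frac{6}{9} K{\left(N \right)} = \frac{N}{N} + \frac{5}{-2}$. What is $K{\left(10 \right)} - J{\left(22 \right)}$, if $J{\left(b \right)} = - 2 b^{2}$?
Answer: $\frac{3863}{4} \approx 965.75$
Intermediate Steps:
$K{\left(N \right)} = - \frac{9}{4}$ ($K{\left(N \right)} = \frac{3 \left(\frac{N}{N} + \frac{5}{-2}\right)}{2} = \frac{3 \left(1 + 5 \left(- \frac{1}{2}\right)\right)}{2} = \frac{3 \left(1 - \frac{5}{2}\right)}{2} = \frac{3}{2} \left(- \frac{3}{2}\right) = - \frac{9}{4}$)
$K{\left(10 \right)} - J{\left(22 \right)} = - \frac{9}{4} - - 2 \cdot 22^{2} = - \frac{9}{4} - \left(-2\right) 484 = - \frac{9}{4} - -968 = - \frac{9}{4} + 968 = \frac{3863}{4}$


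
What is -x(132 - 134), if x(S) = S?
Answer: 2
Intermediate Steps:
-x(132 - 134) = -(132 - 134) = -1*(-2) = 2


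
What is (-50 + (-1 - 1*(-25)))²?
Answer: 676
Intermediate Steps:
(-50 + (-1 - 1*(-25)))² = (-50 + (-1 + 25))² = (-50 + 24)² = (-26)² = 676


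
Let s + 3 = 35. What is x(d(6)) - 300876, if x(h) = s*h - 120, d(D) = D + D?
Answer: -300612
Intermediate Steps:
s = 32 (s = -3 + 35 = 32)
d(D) = 2*D
x(h) = -120 + 32*h (x(h) = 32*h - 120 = -120 + 32*h)
x(d(6)) - 300876 = (-120 + 32*(2*6)) - 300876 = (-120 + 32*12) - 300876 = (-120 + 384) - 300876 = 264 - 300876 = -300612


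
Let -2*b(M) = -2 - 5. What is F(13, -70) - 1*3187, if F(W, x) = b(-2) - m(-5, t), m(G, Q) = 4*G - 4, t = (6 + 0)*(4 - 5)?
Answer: -6319/2 ≈ -3159.5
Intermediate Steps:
b(M) = 7/2 (b(M) = -(-2 - 5)/2 = -½*(-7) = 7/2)
t = -6 (t = 6*(-1) = -6)
m(G, Q) = -4 + 4*G
F(W, x) = 55/2 (F(W, x) = 7/2 - (-4 + 4*(-5)) = 7/2 - (-4 - 20) = 7/2 - 1*(-24) = 7/2 + 24 = 55/2)
F(13, -70) - 1*3187 = 55/2 - 1*3187 = 55/2 - 3187 = -6319/2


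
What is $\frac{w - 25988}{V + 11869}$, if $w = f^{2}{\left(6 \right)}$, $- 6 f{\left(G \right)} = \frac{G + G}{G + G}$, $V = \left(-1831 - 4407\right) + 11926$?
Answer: $- \frac{935567}{632052} \approx -1.4802$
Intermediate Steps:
$V = 5688$ ($V = -6238 + 11926 = 5688$)
$f{\left(G \right)} = - \frac{1}{6}$ ($f{\left(G \right)} = - \frac{\left(G + G\right) \frac{1}{G + G}}{6} = - \frac{2 G \frac{1}{2 G}}{6} = \left(- \frac{1}{6}\right) 1 = - \frac{1}{6}$)
$w = \frac{1}{36}$ ($w = \left(- \frac{1}{6}\right)^{2} = \frac{1}{36} \approx 0.027778$)
$\frac{w - 25988}{V + 11869} = \frac{\frac{1}{36} - 25988}{5688 + 11869} = - \frac{935567}{36 \cdot 17557} = \left(- \frac{935567}{36}\right) \frac{1}{17557} = - \frac{935567}{632052}$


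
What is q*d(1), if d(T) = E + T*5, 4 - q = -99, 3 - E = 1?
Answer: 721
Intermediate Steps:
E = 2 (E = 3 - 1*1 = 3 - 1 = 2)
q = 103 (q = 4 - 1*(-99) = 4 + 99 = 103)
d(T) = 2 + 5*T (d(T) = 2 + T*5 = 2 + 5*T)
q*d(1) = 103*(2 + 5*1) = 103*(2 + 5) = 103*7 = 721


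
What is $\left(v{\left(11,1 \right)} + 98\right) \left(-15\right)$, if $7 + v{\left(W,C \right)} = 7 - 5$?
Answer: $-1395$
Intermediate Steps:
$v{\left(W,C \right)} = -5$ ($v{\left(W,C \right)} = -7 + \left(7 - 5\right) = -7 + 2 = -5$)
$\left(v{\left(11,1 \right)} + 98\right) \left(-15\right) = \left(-5 + 98\right) \left(-15\right) = 93 \left(-15\right) = -1395$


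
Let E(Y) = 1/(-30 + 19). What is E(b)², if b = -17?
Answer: 1/121 ≈ 0.0082645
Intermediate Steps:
E(Y) = -1/11 (E(Y) = 1/(-11) = -1/11)
E(b)² = (-1/11)² = 1/121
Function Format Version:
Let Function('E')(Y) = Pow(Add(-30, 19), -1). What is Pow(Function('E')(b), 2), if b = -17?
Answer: Rational(1, 121) ≈ 0.0082645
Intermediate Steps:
Function('E')(Y) = Rational(-1, 11) (Function('E')(Y) = Pow(-11, -1) = Rational(-1, 11))
Pow(Function('E')(b), 2) = Pow(Rational(-1, 11), 2) = Rational(1, 121)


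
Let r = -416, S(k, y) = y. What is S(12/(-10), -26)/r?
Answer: 1/16 ≈ 0.062500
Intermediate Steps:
S(12/(-10), -26)/r = -26/(-416) = -26*(-1/416) = 1/16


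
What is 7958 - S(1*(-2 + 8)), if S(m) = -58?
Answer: 8016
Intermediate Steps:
7958 - S(1*(-2 + 8)) = 7958 - 1*(-58) = 7958 + 58 = 8016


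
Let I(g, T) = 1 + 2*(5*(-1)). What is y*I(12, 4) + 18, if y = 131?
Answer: -1161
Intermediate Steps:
I(g, T) = -9 (I(g, T) = 1 + 2*(-5) = 1 - 10 = -9)
y*I(12, 4) + 18 = 131*(-9) + 18 = -1179 + 18 = -1161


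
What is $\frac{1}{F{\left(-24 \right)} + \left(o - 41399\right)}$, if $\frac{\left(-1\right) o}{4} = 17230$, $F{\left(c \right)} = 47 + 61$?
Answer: $- \frac{1}{110211} \approx -9.0735 \cdot 10^{-6}$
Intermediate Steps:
$F{\left(c \right)} = 108$
$o = -68920$ ($o = \left(-4\right) 17230 = -68920$)
$\frac{1}{F{\left(-24 \right)} + \left(o - 41399\right)} = \frac{1}{108 - 110319} = \frac{1}{-110211} = - \frac{1}{110211}$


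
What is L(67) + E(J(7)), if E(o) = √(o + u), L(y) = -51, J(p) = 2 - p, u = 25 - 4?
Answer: -47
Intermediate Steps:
u = 21
E(o) = √(21 + o) (E(o) = √(o + 21) = √(21 + o))
L(67) + E(J(7)) = -51 + √(21 + (2 - 1*7)) = -51 + √(21 + (2 - 7)) = -51 + √(21 - 5) = -51 + √16 = -51 + 4 = -47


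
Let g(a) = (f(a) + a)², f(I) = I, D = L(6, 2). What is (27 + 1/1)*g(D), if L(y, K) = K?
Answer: 448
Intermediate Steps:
D = 2
g(a) = 4*a² (g(a) = (a + a)² = (2*a)² = 4*a²)
(27 + 1/1)*g(D) = (27 + 1/1)*(4*2²) = (27 + 1)*(4*4) = 28*16 = 448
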